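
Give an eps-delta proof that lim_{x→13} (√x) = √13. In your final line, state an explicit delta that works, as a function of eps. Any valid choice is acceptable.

Suppose eps > 0. We want delta > 0 such that 0 < |x − 13| < delta implies |√x − √13| < eps.
Multiplying by the conjugate, |√x − √13| = |x − 13|/(√x + √13).
Restrict delta ≤ 13 so that |x − 13| < 13 forces x > 0, and then √x + √13 > √13.
Hence |√x − √13| < |x − 13|/√13, which is < eps once |x − 13| < √13·eps.
Take delta = min(13, √13·eps). If 0 < |x − 13| < delta then x > 0 and |√x − √13| < |x − 13|/√13 < eps.

delta = min(13, √13·eps)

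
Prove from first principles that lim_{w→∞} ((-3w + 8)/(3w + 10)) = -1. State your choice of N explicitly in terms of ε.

N = 6/ε

Let ε > 0. We seek N > 0 such that w > N implies |(-3w + 8)/(3w + 10) + 1| < ε.
(-3w + 8)/(3w + 10) + 1 = (3(-3w + 8) − (-3)(3w + 10)) / (3(3w + 10)) = 54/(3(3w + 10)).
For w > 0 we have 3w + 10 > 3w, so |(-3w + 8)/(3w + 10) + 1| = 54/(3(3w + 10)) < 54/(3·3w) = 6/w.
Thus |(-3w + 8)/(3w + 10) + 1| < ε whenever w > 6/ε.
Take N = 6/ε. If w > N then |(-3w + 8)/(3w + 10) + 1| < 6/w < ε.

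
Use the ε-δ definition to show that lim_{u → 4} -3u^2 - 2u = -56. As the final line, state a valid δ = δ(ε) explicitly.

Let ε > 0 be given. We want δ > 0 such that 0 < |u − 4| < δ implies |(-3u^2 - 2u) + 56| < ε.
(-3u^2 - 2u) + 56 = -3u^2 - 2u + 56 = (u − 4)(-3u - 14).
So |(-3u^2 - 2u) + 56| = |u − 4|·|-3u - 14|.
Assume first that |u − 4| < 2, so |u| < 6. Then |-3u - 14| ≤ 3·6 + 14 = 32.
Hence |(-3u^2 - 2u) + 56| ≤ 32|u − 4| < ε provided |u − 4| < ε/32.
Choosing δ = min(2, ε/32) ensures both conditions, hence |(-3u^2 - 2u) + 56| < ε.

δ = min(2, ε/32)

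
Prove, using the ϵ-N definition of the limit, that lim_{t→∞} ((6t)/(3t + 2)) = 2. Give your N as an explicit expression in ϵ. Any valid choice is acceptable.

Let ϵ > 0. We seek N > 0 such that t > N implies |(6t)/(3t + 2) − 2| < ϵ.
(6t)/(3t + 2) − 2 = (3(6t) − 6(3t + 2)) / (3(3t + 2)) = -12/(3(3t + 2)).
For t > 0 we have 3t + 2 > 3t, so |(6t)/(3t + 2) − 2| = 12/(3(3t + 2)) < 12/(3·3t) = (4/3)/t.
Thus |(6t)/(3t + 2) − 2| < ϵ whenever t > (4/3)/ϵ.
Take N = (4/3)/ϵ. If t > N then |(6t)/(3t + 2) − 2| < (4/3)/t < ϵ.

N = (4/3)/ϵ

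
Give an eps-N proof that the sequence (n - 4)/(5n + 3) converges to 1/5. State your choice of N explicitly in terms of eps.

Fix eps > 0. For n ≥ 1, |(n - 4)/(5n + 3) − (1/5)| = |-23|/(5(5n + 3)) = 23/(5(5n + 3)).
Since 5n + 3 ≥ 5n for n ≥ 1, this is ≤ 23/(5·5n) = (23/25)/n.
So |(n - 4)/(5n + 3) − (1/5)| < eps whenever n > (23/25)/eps.
Take N = (23/25)/eps. If n > N then |(n - 4)/(5n + 3) − (1/5)| ≤ (23/25)/n < eps.

N = (23/25)/eps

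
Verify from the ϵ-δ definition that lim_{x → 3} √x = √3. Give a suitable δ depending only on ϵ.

Suppose ϵ > 0. We want δ > 0 such that 0 < |x − 3| < δ implies |√x − √3| < ϵ.
Rationalise: √x − √3 = (x − 3)/(√x + √3), so |√x − √3| = |x − 3|/(√x + √3).
Restrict δ ≤ 3 so that |x − 3| < 3 forces x > 0, and then √x + √3 > √3.
Hence |√x − √3| < |x − 3|/√3, which is < ϵ once |x − 3| < √3·ϵ.
Take δ = min(3, √3·ϵ). If 0 < |x − 3| < δ then x > 0 and |√x − √3| < |x − 3|/√3 < ϵ.

δ = min(3, √3·ϵ)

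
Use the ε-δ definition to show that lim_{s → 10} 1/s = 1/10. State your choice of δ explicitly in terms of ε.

δ = min(5, 50ε)

Fix ε > 0. We seek δ > 0 such that 0 < |s − 10| < δ implies |1/s − (1/10)| < ε.
|1/s − (1/10)| = |10 − s|/(10·|s|) = |s − 10|/(10|s|).
Require δ ≤ 5 so that |s| > 10 − 5 = 5, hence 10|s| > 50.
Then |1/s − (1/10)| < |s − 10|/50, which is < ε when |s − 10| < 50ε.
Take δ = min(5, 50ε). Then 0 < |s − 10| < δ gives both |s − 10| < 5 and |s − 10| < 50ε, so |1/s − (1/10)| < ε.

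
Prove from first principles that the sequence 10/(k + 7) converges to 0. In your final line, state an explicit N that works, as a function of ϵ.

Let ϵ > 0 be given. For k ≥ 1, |10/(k + 7) − 0| = 10/(k + 7) ≤ 10/k.
We need 10/k < ϵ, i.e. k > 10/ϵ.
Take N = 10/ϵ. If k > N then |10/(k + 7)| ≤ 10/k < ϵ.

N = 10/ϵ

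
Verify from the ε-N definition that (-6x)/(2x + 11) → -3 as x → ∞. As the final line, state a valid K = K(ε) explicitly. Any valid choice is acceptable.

Fix ε > 0. We seek K > 0 such that x > K implies |(-6x)/(2x + 11) + 3| < ε.
(-6x)/(2x + 11) + 3 = (2(-6x) − (-6)(2x + 11)) / (2(2x + 11)) = 66/(2(2x + 11)).
For x > 0 we have 2x + 11 > 2x, so |(-6x)/(2x + 11) + 3| = 66/(2(2x + 11)) < 66/(2·2x) = (33/2)/x.
Thus |(-6x)/(2x + 11) + 3| < ε whenever x > (33/2)/ε.
Take K = (33/2)/ε. If x > K then |(-6x)/(2x + 11) + 3| < (33/2)/x < ε.

K = (33/2)/ε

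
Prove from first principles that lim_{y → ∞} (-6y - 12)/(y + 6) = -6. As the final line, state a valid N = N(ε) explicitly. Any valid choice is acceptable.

N = 24/ε

Suppose ε > 0. We seek N > 0 such that y > N implies |(-6y - 12)/(y + 6) + 6| < ε.
(-6y - 12)/(y + 6) + 6 = ((-6y - 12) − (-6)(y + 6)) / ((y + 6)) = 24/((y + 6)).
For y > 0 we have y + 6 > y, so |(-6y - 12)/(y + 6) + 6| = 24/((y + 6)) < 24/(y) = 24/y.
Thus |(-6y - 12)/(y + 6) + 6| < ε whenever y > 24/ε.
Take N = 24/ε. If y > N then |(-6y - 12)/(y + 6) + 6| < 24/y < ε.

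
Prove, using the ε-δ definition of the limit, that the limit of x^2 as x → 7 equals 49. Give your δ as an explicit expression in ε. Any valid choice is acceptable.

δ = min(1, ε/15)

Let ε > 0 be given. We seek δ > 0 with 0 < |x − 7| < δ ⇒ |x^2 − 49| < ε.
Factor: x^2 − 49 = (x − 7)(x + 7), so |x^2 − 49| = |x − 7|·|x + 7|.
Restrict δ ≤ 1. Then |x − 7| < 1 gives |x| < 8, so by the triangle inequality |x + 7| ≤ 8 + 7 = 15.
Hence |x^2 − 49| ≤ 15|x − 7|, which is < ε once |x − 7| < ε/15.
Take δ = min(1, ε/15). If 0 < |x − 7| < δ then both bounds hold and |x^2 − 49| ≤ 15|x − 7| < 15·(ε/15) = ε.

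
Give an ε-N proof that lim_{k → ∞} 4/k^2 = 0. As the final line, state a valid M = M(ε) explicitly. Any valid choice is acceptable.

M = (4/ε)^{1/2}

Fix ε > 0. For k ≥ 1, |4/k^2 − 0| = 4/k^2.
4/k^2 < ε ⇔ k^2 > 4/ε ⇔ k > (4/ε)^{1/2}.
Take M = (4/ε)^{1/2}. Then k > M implies 4/k^2 < ε.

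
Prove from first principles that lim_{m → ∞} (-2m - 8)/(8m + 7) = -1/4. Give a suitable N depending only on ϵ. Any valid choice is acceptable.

Let ϵ > 0 be given. For m ≥ 1, |(-2m - 8)/(8m + 7) + 1/4| = |-50|/(8(8m + 7)) = 50/(8(8m + 7)).
Since 8m + 7 ≥ 8m for m ≥ 1, this is ≤ 50/(8·8m) = (25/32)/m.
So |(-2m - 8)/(8m + 7) + 1/4| < ϵ whenever m > (25/32)/ϵ.
Take N = (25/32)/ϵ. If m > N then |(-2m - 8)/(8m + 7) + 1/4| ≤ (25/32)/m < ϵ.

N = (25/32)/ϵ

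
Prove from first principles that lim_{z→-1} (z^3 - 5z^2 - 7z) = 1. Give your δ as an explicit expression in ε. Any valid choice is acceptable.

δ = min(2, ε/28)

Suppose ε > 0. We want δ > 0 such that 0 < |z + 1| < δ implies |(z^3 - 5z^2 - 7z) − 1| < ε.
(z^3 - 5z^2 - 7z) − 1 = z^3 - 5z^2 - 7z - 1 = (z + 1)(z^2 - 6z - 1).
So |(z^3 - 5z^2 - 7z) − 1| = |z + 1|·|z^2 - 6z - 1|.
Assume first that |z + 1| < 2, so |z| < 3. Then |z^2 - 6z - 1| ≤ 3^2 + 6·3 + 1 = 28.
Hence |(z^3 - 5z^2 - 7z) − 1| ≤ 28|z + 1| < ε provided |z + 1| < ε/28.
Choosing δ = min(2, ε/28) ensures both conditions, hence |(z^3 - 5z^2 - 7z) − 1| < ε.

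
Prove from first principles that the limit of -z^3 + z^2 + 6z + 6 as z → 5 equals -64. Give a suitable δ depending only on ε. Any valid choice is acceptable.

Let ε > 0. We want δ > 0 such that 0 < |z − 5| < δ implies |(-z^3 + z^2 + 6z + 6) + 64| < ε.
(-z^3 + z^2 + 6z + 6) + 64 = -z^3 + z^2 + 6z + 70 = (z − 5)(-z^2 - 4z - 14).
So |(-z^3 + z^2 + 6z + 6) + 64| = |z − 5|·|-z^2 - 4z - 14|.
Assume first that |z − 5| < 2, so |z| < 7. Then |-z^2 - 4z - 14| ≤ 7^2 + 4·7 + 14 = 91.
Hence |(-z^3 + z^2 + 6z + 6) + 64| ≤ 91|z − 5| < ε provided |z − 5| < ε/91.
Take δ = min(2, ε/91). Then 0 < |z − 5| < δ gives both |z − 5| < 2 and |z − 5| < ε/91, so |(-z^3 + z^2 + 6z + 6) + 64| < ε.

δ = min(2, ε/91)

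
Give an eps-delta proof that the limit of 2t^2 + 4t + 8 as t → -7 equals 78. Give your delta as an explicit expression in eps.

Let eps > 0 be given. We want delta > 0 such that 0 < |t + 7| < delta implies |(2t^2 + 4t + 8) − 78| < eps.
(2t^2 + 4t + 8) − 78 = 2t^2 + 4t - 70 = (t + 7)(2t - 10).
So |(2t^2 + 4t + 8) − 78| = |t + 7|·|2t - 10|.
Assume first that |t + 7| < 1, so |t| < 8. Then |2t - 10| ≤ 2·8 + 10 = 26.
Hence |(2t^2 + 4t + 8) − 78| ≤ 26|t + 7| < eps provided |t + 7| < eps/26.
Choosing delta = min(1, eps/26) ensures both conditions, hence |(2t^2 + 4t + 8) − 78| < eps.

delta = min(1, eps/26)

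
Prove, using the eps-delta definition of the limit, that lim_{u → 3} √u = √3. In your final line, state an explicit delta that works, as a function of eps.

Fix eps > 0. We want delta > 0 such that 0 < |u − 3| < delta implies |√u − √3| < eps.
Rationalise: √u − √3 = (u − 3)/(√u + √3), so |√u − √3| = |u − 3|/(√u + √3).
Restrict delta ≤ 3 so that |u − 3| < 3 forces u > 0, and then √u + √3 > √3.
Hence |√u − √3| < |u − 3|/√3, which is < eps once |u − 3| < √3·eps.
Take delta = min(3, √3·eps). If 0 < |u − 3| < delta then u > 0 and |√u − √3| < |u − 3|/√3 < eps.

delta = min(3, √3·eps)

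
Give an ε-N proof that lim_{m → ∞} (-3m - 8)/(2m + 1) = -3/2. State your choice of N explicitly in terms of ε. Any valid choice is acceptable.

N = (13/4)/ε

Let ε > 0. For m ≥ 1, |(-3m - 8)/(2m + 1) + 3/2| = |-13|/(2(2m + 1)) = 13/(2(2m + 1)).
Since 2m + 1 ≥ 2m for m ≥ 1, this is ≤ 13/(2·2m) = (13/4)/m.
So |(-3m - 8)/(2m + 1) + 3/2| < ε whenever m > (13/4)/ε.
Take N = (13/4)/ε. If m > N then |(-3m - 8)/(2m + 1) + 3/2| ≤ (13/4)/m < ε.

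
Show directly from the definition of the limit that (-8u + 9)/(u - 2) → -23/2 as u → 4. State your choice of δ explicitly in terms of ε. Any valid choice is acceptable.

Suppose ε > 0. We want δ > 0 with 0 < |u − 4| < δ ⇒ |(-8u + 9)/(u - 2) + 23/2| < ε.
Combining over a common denominator, (-8u + 9)/(u - 2) + 23/2 = [(-8u + 9)·2 − (-23)·(u - 2)] / [2·(u - 2)] = 7(u − 4) / (2(u - 2)).
So |(-8u + 9)/(u - 2) + 23/2| = 7|u − 4| / (2·|u − 2|).
Restrict δ ≤ 1. Then |u − 4| < 1 gives |u − 2| = |(u − 4) + 2| ≥ 2 − 1 = 1.
Hence |(-8u + 9)/(u - 2) + 23/2| < 7|u − 4|/(2·1) = (7/2)|u − 4|, which is < ε once |u − 4| < (2/7)ε.
Take δ = min(1, (2/7)ε). Then 0 < |u − 4| < δ forces both bounds, so |(-8u + 9)/(u - 2) + 23/2| < ε.

δ = min(1, (2/7)ε)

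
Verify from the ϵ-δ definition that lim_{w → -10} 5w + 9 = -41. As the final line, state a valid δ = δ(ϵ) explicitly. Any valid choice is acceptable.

δ = ϵ/5

Let ϵ > 0. We need δ > 0 so that 0 < |w + 10| < δ implies |(5w + 9) + 41| < ϵ.
|(5w + 9) + 41| = |5w + 50| = 5|w + 10|.
Thus it suffices that |w + 10| < ϵ/5.
Choosing δ = ϵ/5 gives |(5w + 9) + 41| = 5|w + 10| < ϵ whenever |w + 10| < δ.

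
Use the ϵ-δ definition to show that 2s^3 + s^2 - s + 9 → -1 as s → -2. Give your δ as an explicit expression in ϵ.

δ = min(1, ϵ/32)

Fix ϵ > 0. We want δ > 0 such that 0 < |s + 2| < δ implies |(2s^3 + s^2 - s + 9) + 1| < ϵ.
(2s^3 + s^2 - s + 9) + 1 = 2s^3 + s^2 - s + 10 = (s + 2)(2s^2 - 3s + 5).
So |(2s^3 + s^2 - s + 9) + 1| = |s + 2|·|2s^2 - 3s + 5|.
Assume first that |s + 2| < 1, so |s| < 3. Then |2s^2 - 3s + 5| ≤ 2·3^2 + 3·3 + 5 = 32.
Hence |(2s^3 + s^2 - s + 9) + 1| ≤ 32|s + 2| < ϵ provided |s + 2| < ϵ/32.
Choosing δ = min(1, ϵ/32) ensures both conditions, hence |(2s^3 + s^2 - s + 9) + 1| < ϵ.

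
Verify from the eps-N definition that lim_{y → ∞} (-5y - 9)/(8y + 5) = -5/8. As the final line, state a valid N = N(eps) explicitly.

N = (47/64)/eps

Suppose eps > 0. We seek N > 0 such that y > N implies |(-5y - 9)/(8y + 5) + 5/8| < eps.
(-5y - 9)/(8y + 5) + 5/8 = (8(-5y - 9) − (-5)(8y + 5)) / (8(8y + 5)) = -47/(8(8y + 5)).
For y > 0 we have 8y + 5 > 8y, so |(-5y - 9)/(8y + 5) + 5/8| = 47/(8(8y + 5)) < 47/(8·8y) = (47/64)/y.
Thus |(-5y - 9)/(8y + 5) + 5/8| < eps whenever y > (47/64)/eps.
Take N = (47/64)/eps. If y > N then |(-5y - 9)/(8y + 5) + 5/8| < (47/64)/y < eps.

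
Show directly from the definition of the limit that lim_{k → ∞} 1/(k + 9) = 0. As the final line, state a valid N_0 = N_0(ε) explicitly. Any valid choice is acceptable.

Fix ε > 0. For k ≥ 1, |1/(k + 9) − 0| = 1/(k + 9) ≤ 1/k.
We need 1/k < ε, i.e. k > 1/ε.
Take N_0 = 1/ε. If k > N_0 then |1/(k + 9)| ≤ 1/k < ε.

N_0 = 1/ε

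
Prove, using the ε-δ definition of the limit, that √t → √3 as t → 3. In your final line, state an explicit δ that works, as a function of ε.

δ = min(3, √3·ε)

Suppose ε > 0. We want δ > 0 such that 0 < |t − 3| < δ implies |√t − √3| < ε.
Rationalise: √t − √3 = (t − 3)/(√t + √3), so |√t − √3| = |t − 3|/(√t + √3).
Restrict δ ≤ 3 so that |t − 3| < 3 forces t > 0, and then √t + √3 > √3.
Hence |√t − √3| < |t − 3|/√3, which is < ε once |t − 3| < √3·ε.
Take δ = min(3, √3·ε). If 0 < |t − 3| < δ then t > 0 and |√t − √3| < |t − 3|/√3 < ε.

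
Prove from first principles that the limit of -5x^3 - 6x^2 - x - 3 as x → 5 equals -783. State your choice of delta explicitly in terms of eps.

Suppose eps > 0. We want delta > 0 such that 0 < |x − 5| < delta implies |(-5x^3 - 6x^2 - x - 3) + 783| < eps.
(-5x^3 - 6x^2 - x - 3) + 783 = -5x^3 - 6x^2 - x + 780 = (x − 5)(-5x^2 - 31x - 156).
So |(-5x^3 - 6x^2 - x - 3) + 783| = |x − 5|·|-5x^2 - 31x - 156|.
Assume first that |x − 5| < 1, so |x| < 6. Then |-5x^2 - 31x - 156| ≤ 5·6^2 + 31·6 + 156 = 522.
Hence |(-5x^3 - 6x^2 - x - 3) + 783| ≤ 522|x − 5| < eps provided |x − 5| < eps/522.
Take delta = min(1, eps/522). Then 0 < |x − 5| < delta gives both |x − 5| < 1 and |x − 5| < eps/522, so |(-5x^3 - 6x^2 - x - 3) + 783| < eps.

delta = min(1, eps/522)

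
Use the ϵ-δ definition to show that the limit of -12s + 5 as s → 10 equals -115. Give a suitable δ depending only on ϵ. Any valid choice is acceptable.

Let ϵ > 0 be given. We need δ > 0 so that 0 < |s − 10| < δ implies |(-12s + 5) + 115| < ϵ.
|(-12s + 5) + 115| = |-12s + 120| = 12|s − 10|.
Thus it suffices that |s − 10| < ϵ/12.
Choosing δ = ϵ/12 gives |(-12s + 5) + 115| = 12|s − 10| < ϵ whenever |s − 10| < δ.

δ = ϵ/12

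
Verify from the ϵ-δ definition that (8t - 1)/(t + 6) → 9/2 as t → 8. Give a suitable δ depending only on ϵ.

δ = min(7, 2ϵ)

Let ϵ > 0 be given. We want δ > 0 with 0 < |t − 8| < δ ⇒ |(8t - 1)/(t + 6) − (9/2)| < ϵ.
Combining over a common denominator, (8t - 1)/(t + 6) − (9/2) = [(8t - 1)·14 − 63·(t + 6)] / [14·(t + 6)] = 49(t − 8) / (14(t + 6)).
So |(8t - 1)/(t + 6) − (9/2)| = 49|t − 8| / (14·|t + 6|).
Require δ ≤ 7, so |t + 6| ≥ |14| − |t − 8| > 14 − 7 = 7.
Hence |(8t - 1)/(t + 6) − (9/2)| < 49|t − 8|/(14·7) = (1/2)|t − 8|, which is < ϵ once |t − 8| < 2ϵ.
Take δ = min(7, 2ϵ). Then 0 < |t − 8| < δ forces both bounds, so |(8t - 1)/(t + 6) − (9/2)| < ϵ.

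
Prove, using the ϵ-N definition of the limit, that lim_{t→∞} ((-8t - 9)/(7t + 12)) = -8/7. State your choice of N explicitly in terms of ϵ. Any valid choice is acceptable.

N = (33/49)/ϵ

Fix ϵ > 0. We seek N > 0 such that t > N implies |(-8t - 9)/(7t + 12) + 8/7| < ϵ.
(-8t - 9)/(7t + 12) + 8/7 = (7(-8t - 9) − (-8)(7t + 12)) / (7(7t + 12)) = 33/(7(7t + 12)).
For t > 0 we have 7t + 12 > 7t, so |(-8t - 9)/(7t + 12) + 8/7| = 33/(7(7t + 12)) < 33/(7·7t) = (33/49)/t.
Thus |(-8t - 9)/(7t + 12) + 8/7| < ϵ whenever t > (33/49)/ϵ.
Take N = (33/49)/ϵ. If t > N then |(-8t - 9)/(7t + 12) + 8/7| < (33/49)/t < ϵ.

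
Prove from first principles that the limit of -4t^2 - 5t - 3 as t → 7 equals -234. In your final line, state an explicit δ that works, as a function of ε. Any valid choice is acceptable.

δ = min(1, ε/65)

Suppose ε > 0. We want δ > 0 such that 0 < |t − 7| < δ implies |(-4t^2 - 5t - 3) + 234| < ε.
(-4t^2 - 5t - 3) + 234 = -4t^2 - 5t + 231 = (t − 7)(-4t - 33).
So |(-4t^2 - 5t - 3) + 234| = |t − 7|·|-4t - 33|.
Require δ ≤ 1. Then |t − 7| < 1 gives |t| < 8, and by the triangle inequality |-4t - 33| ≤ 4·8 + 33 = 65.
Hence |(-4t^2 - 5t - 3) + 234| ≤ 65|t − 7| < ε provided |t − 7| < ε/65.
Take δ = min(1, ε/65). Then 0 < |t − 7| < δ gives both |t − 7| < 1 and |t − 7| < ε/65, so |(-4t^2 - 5t - 3) + 234| < ε.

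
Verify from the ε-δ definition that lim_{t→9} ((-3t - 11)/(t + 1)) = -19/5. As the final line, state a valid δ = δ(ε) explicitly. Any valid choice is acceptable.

δ = min(5, (25/4)ε)

Let ε > 0 be given. We want δ > 0 with 0 < |t − 9| < δ ⇒ |(-3t - 11)/(t + 1) + 19/5| < ε.
Combining over a common denominator, (-3t - 11)/(t + 1) + 19/5 = [(-3t - 11)·10 − (-38)·(t + 1)] / [10·(t + 1)] = 8(t − 9) / (10(t + 1)).
So |(-3t - 11)/(t + 1) + 19/5| = 8|t − 9| / (10·|t + 1|).
Restrict δ ≤ 5. Then |t − 9| < 5 gives |t + 1| = |(t − 9) + 10| ≥ 10 − 5 = 5.
Hence |(-3t - 11)/(t + 1) + 19/5| < 8|t − 9|/(10·5) = (4/25)|t − 9|, which is < ε once |t − 9| < (25/4)ε.
Take δ = min(5, (25/4)ε). Then 0 < |t − 9| < δ forces both bounds, so |(-3t - 11)/(t + 1) + 19/5| < ε.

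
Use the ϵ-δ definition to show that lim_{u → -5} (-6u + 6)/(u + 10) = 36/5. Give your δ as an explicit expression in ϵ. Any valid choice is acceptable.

Let ϵ > 0. We want δ > 0 with 0 < |u + 5| < δ ⇒ |(-6u + 6)/(u + 10) − (36/5)| < ϵ.
Combining over a common denominator, (-6u + 6)/(u + 10) − (36/5) = [(-6u + 6)·5 − 36·(u + 10)] / [5·(u + 10)] = -66(u + 5) / (5(u + 10)).
So |(-6u + 6)/(u + 10) − (36/5)| = 66|u + 5| / (5·|u + 10|).
Restrict δ ≤ 5/2. Then |u + 5| < 5/2 gives |u + 10| = |(u + 5) + 5| ≥ 5 − 5/2 = 5/2.
Hence |(-6u + 6)/(u + 10) − (36/5)| < 66|u + 5|/(5·(5/2)) = (132/25)|u + 5|, which is < ϵ once |u + 5| < (25/132)ϵ.
Take δ = min(5/2, (25/132)ϵ). Then 0 < |u + 5| < δ forces both bounds, so |(-6u + 6)/(u + 10) − (36/5)| < ϵ.

δ = min(5/2, (25/132)ϵ)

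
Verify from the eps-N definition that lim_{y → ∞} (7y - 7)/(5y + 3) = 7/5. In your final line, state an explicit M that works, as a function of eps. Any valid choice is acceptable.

M = (56/25)/eps

Fix eps > 0. We seek M > 0 such that y > M implies |(7y - 7)/(5y + 3) − (7/5)| < eps.
(7y - 7)/(5y + 3) − (7/5) = (5(7y - 7) − 7(5y + 3)) / (5(5y + 3)) = -56/(5(5y + 3)).
For y > 0 we have 5y + 3 > 5y, so |(7y - 7)/(5y + 3) − (7/5)| = 56/(5(5y + 3)) < 56/(5·5y) = (56/25)/y.
Thus |(7y - 7)/(5y + 3) − (7/5)| < eps whenever y > (56/25)/eps.
Take M = (56/25)/eps. If y > M then |(7y - 7)/(5y + 3) − (7/5)| < (56/25)/y < eps.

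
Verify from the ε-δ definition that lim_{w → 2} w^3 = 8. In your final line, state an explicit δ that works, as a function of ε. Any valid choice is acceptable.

Suppose ε > 0. We seek δ > 0 with 0 < |w − 2| < δ ⇒ |w^3 − 8| < ε.
Factor: w^3 − 8 = (w − 2)(w^2 + 2w + 4), so |w^3 − 8| = |w − 2|·|w^2 + 2w + 4|.
Impose δ ≤ 1 so that |w| < 3; then |w^2 + 2w + 4| ≤ 19.
Hence |w^3 − 8| ≤ 19|w − 2|, which is < ε once |w − 2| < ε/19.
Take δ = min(1, ε/19). If 0 < |w − 2| < δ then both bounds hold and |w^3 − 8| ≤ 19|w − 2| < 19·(ε/19) = ε.

δ = min(1, ε/19)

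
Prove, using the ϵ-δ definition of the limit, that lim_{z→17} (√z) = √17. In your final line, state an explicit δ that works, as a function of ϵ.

Let ϵ > 0. We want δ > 0 such that 0 < |z − 17| < δ implies |√z − √17| < ϵ.
Multiplying by the conjugate, |√z − √17| = |z − 17|/(√z + √17).
Restrict δ ≤ 17 so that |z − 17| < 17 forces z > 0, and then √z + √17 > √17.
Hence |√z − √17| < |z − 17|/√17, which is < ϵ once |z − 17| < √17·ϵ.
Take δ = min(17, √17·ϵ). If 0 < |z − 17| < δ then z > 0 and |√z − √17| < |z − 17|/√17 < ϵ.

δ = min(17, √17·ϵ)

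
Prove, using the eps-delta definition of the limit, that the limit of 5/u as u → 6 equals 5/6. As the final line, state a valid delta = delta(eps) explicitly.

Suppose eps > 0. We seek delta > 0 such that 0 < |u − 6| < delta implies |5/u − (5/6)| < eps.
|5/u − (5/6)| = 5·|6 − u|/(6·|u|) = 5|u − 6|/(6|u|).
Require delta ≤ 3 so that |u| > 6 − 3 = 3, hence 6|u| > 18.
Then |5/u − (5/6)| < 5|u − 6|/18, which is < eps when |u − 6| < (18/5)eps.
Take delta = min(3, (18/5)eps). Then 0 < |u − 6| < delta gives both |u − 6| < 3 and |u − 6| < (18/5)eps, so |5/u − (5/6)| < eps.

delta = min(3, (18/5)eps)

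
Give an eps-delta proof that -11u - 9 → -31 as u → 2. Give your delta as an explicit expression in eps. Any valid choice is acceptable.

delta = eps/11

Suppose eps > 0. We need delta > 0 so that 0 < |u − 2| < delta implies |(-11u - 9) + 31| < eps.
Since (-11u - 9) + 31 = -11(u − 2), we have |(-11u - 9) + 31| = 11|u − 2|.
Thus it suffices that |u − 2| < eps/11.
Take delta = eps/11. If 0 < |u − 2| < delta then |(-11u - 9) + 31| = 11|u − 2| < 11·(eps/11) = eps.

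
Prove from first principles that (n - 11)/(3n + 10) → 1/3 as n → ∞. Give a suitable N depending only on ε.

Let ε > 0 be given. For n ≥ 1, |(n - 11)/(3n + 10) − (1/3)| = |-43|/(3(3n + 10)) = 43/(3(3n + 10)).
Since 3n + 10 ≥ 3n for n ≥ 1, this is ≤ 43/(3·3n) = (43/9)/n.
So |(n - 11)/(3n + 10) − (1/3)| < ε whenever n > (43/9)/ε.
Take N = (43/9)/ε. If n > N then |(n - 11)/(3n + 10) − (1/3)| ≤ (43/9)/n < ε.

N = (43/9)/ε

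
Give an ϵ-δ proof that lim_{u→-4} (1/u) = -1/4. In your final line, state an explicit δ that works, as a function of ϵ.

δ = min(2, 8ϵ)

Let ϵ > 0. We seek δ > 0 such that 0 < |u + 4| < δ implies |1/u + 1/4| < ϵ.
|1/u + 1/4| = |-4 − u|/(4·|u|) = |u + 4|/(4|u|).
Require δ ≤ 2 so that |u| > 4 − 2 = 2, hence 4|u| > 8.
Then |1/u + 1/4| < |u + 4|/8, which is < ϵ when |u + 4| < 8ϵ.
Take δ = min(2, 8ϵ). Then 0 < |u + 4| < δ gives both |u + 4| < 2 and |u + 4| < 8ϵ, so |1/u + 1/4| < ϵ.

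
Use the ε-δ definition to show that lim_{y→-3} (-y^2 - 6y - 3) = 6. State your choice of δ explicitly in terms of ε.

δ = min(2, ε/8)

Fix ε > 0. We want δ > 0 such that 0 < |y + 3| < δ implies |(-y^2 - 6y - 3) − 6| < ε.
(-y^2 - 6y - 3) − 6 = -y^2 - 6y - 9 = (y + 3)(-y - 3).
So |(-y^2 - 6y - 3) − 6| = |y + 3|·|-y - 3|.
Assume first that |y + 3| < 2, so |y| < 5. Then |-y - 3| ≤ 5 + 3 = 8.
Hence |(-y^2 - 6y - 3) − 6| ≤ 8|y + 3| < ε provided |y + 3| < ε/8.
Take δ = min(2, ε/8). Then 0 < |y + 3| < δ gives both |y + 3| < 2 and |y + 3| < ε/8, so |(-y^2 - 6y - 3) − 6| < ε.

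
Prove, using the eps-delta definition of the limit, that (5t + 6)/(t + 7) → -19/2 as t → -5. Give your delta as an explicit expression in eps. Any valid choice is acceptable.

Fix eps > 0. We want delta > 0 with 0 < |t + 5| < delta ⇒ |(5t + 6)/(t + 7) + 19/2| < eps.
Combining over a common denominator, (5t + 6)/(t + 7) + 19/2 = [(5t + 6)·2 − (-19)·(t + 7)] / [2·(t + 7)] = 29(t + 5) / (2(t + 7)).
So |(5t + 6)/(t + 7) + 19/2| = 29|t + 5| / (2·|t + 7|).
Restrict delta ≤ 1. Then |t + 5| < 1 gives |t + 7| = |(t + 5) + 2| ≥ 2 − 1 = 1.
Hence |(5t + 6)/(t + 7) + 19/2| < 29|t + 5|/(2·1) = (29/2)|t + 5|, which is < eps once |t + 5| < (2/29)eps.
Take delta = min(1, (2/29)eps). Then 0 < |t + 5| < delta forces both bounds, so |(5t + 6)/(t + 7) + 19/2| < eps.

delta = min(1, (2/29)eps)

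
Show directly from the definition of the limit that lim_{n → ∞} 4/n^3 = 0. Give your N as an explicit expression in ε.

Let ε > 0. For n ≥ 1, |4/n^3 − 0| = 4/n^3.
4/n^3 < ε ⇔ n^3 > 4/ε ⇔ n > (4/ε)^{1/3}.
Take N = (4/ε)^{1/3}. Then n > N implies 4/n^3 < ε.

N = (4/ε)^{1/3}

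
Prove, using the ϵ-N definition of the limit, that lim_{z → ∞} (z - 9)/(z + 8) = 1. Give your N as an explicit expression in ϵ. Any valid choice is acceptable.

Let ϵ > 0 be given. We seek N > 0 such that z > N implies |(z - 9)/(z + 8) − 1| < ϵ.
(z - 9)/(z + 8) − 1 = ((z - 9) − (z + 8)) / ((z + 8)) = -17/((z + 8)).
For z > 0 we have z + 8 > z, so |(z - 9)/(z + 8) − 1| = 17/((z + 8)) < 17/(z) = 17/z.
Thus |(z - 9)/(z + 8) − 1| < ϵ whenever z > 17/ϵ.
Take N = 17/ϵ. If z > N then |(z - 9)/(z + 8) − 1| < 17/z < ϵ.

N = 17/ϵ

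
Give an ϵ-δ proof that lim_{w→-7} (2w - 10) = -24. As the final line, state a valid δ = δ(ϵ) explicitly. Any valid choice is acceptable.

δ = ϵ/2

Suppose ϵ > 0. We need δ > 0 so that 0 < |w + 7| < δ implies |(2w - 10) + 24| < ϵ.
|(2w - 10) + 24| = |2w + 14| = 2|w + 7|.
So 2|w + 7| < ϵ exactly when |w + 7| < ϵ/2.
Take δ = ϵ/2. If 0 < |w + 7| < δ then |(2w - 10) + 24| = 2|w + 7| < 2·(ϵ/2) = ϵ.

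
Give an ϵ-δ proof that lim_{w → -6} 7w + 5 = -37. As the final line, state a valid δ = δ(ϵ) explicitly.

Fix ϵ > 0. We need δ > 0 so that 0 < |w + 6| < δ implies |(7w + 5) + 37| < ϵ.
Since (7w + 5) + 37 = 7(w + 6), we have |(7w + 5) + 37| = 7|w + 6|.
Thus it suffices that |w + 6| < ϵ/7.
Choosing δ = ϵ/7 gives |(7w + 5) + 37| = 7|w + 6| < ϵ whenever |w + 6| < δ.

δ = ϵ/7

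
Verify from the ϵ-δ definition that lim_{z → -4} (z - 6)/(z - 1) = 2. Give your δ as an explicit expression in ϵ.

δ = min(5/2, (5/2)ϵ)

Suppose ϵ > 0. We want δ > 0 with 0 < |z + 4| < δ ⇒ |(z - 6)/(z - 1) − 2| < ϵ.
Combining over a common denominator, (z - 6)/(z - 1) − 2 = [(z - 6)·(-5) − (-10)·(z - 1)] / [(-5)·(z - 1)] = 5(z + 4) / ((-5)(z - 1)).
So |(z - 6)/(z - 1) − 2| = 5|z + 4| / (5·|z − 1|).
Restrict δ ≤ 5/2. Then |z + 4| < 5/2 gives |z − 1| = |(z + 4) + (-5)| ≥ 5 − 5/2 = 5/2.
Hence |(z - 6)/(z - 1) − 2| < 5|z + 4|/(5·(5/2)) = (2/5)|z + 4|, which is < ϵ once |z + 4| < (5/2)ϵ.
Take δ = min(5/2, (5/2)ϵ). Then 0 < |z + 4| < δ forces both bounds, so |(z - 6)/(z - 1) − 2| < ϵ.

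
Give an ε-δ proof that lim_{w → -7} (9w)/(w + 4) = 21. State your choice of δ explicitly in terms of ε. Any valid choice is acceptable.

δ = min(3/2, (1/8)ε)

Let ε > 0 be given. We want δ > 0 with 0 < |w + 7| < δ ⇒ |(9w)/(w + 4) − 21| < ε.
Combining over a common denominator, (9w)/(w + 4) − 21 = [(9w)·(-3) − (-63)·(w + 4)] / [(-3)·(w + 4)] = 36(w + 7) / ((-3)(w + 4)).
So |(9w)/(w + 4) − 21| = 36|w + 7| / (3·|w + 4|).
Require δ ≤ 3/2, so |w + 4| ≥ |-3| − |w + 7| > 3 − 3/2 = 3/2.
Hence |(9w)/(w + 4) − 21| < 36|w + 7|/(3·(3/2)) = 8|w + 7|, which is < ε once |w + 7| < (1/8)ε.
Take δ = min(3/2, (1/8)ε). Then 0 < |w + 7| < δ forces both bounds, so |(9w)/(w + 4) − 21| < ε.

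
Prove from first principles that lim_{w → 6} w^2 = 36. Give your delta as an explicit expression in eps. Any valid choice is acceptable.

Fix eps > 0. We seek delta > 0 with 0 < |w − 6| < delta ⇒ |w^2 − 36| < eps.
Factor: w^2 − 36 = (w − 6)(w + 6), so |w^2 − 36| = |w − 6|·|w + 6|.
Restrict delta ≤ 1. Then |w − 6| < 1 gives |w| < 7, so by the triangle inequality |w + 6| ≤ 7 + 6 = 13.
Hence |w^2 − 36| ≤ 13|w − 6|, which is < eps once |w − 6| < eps/13.
Take delta = min(1, eps/13). If 0 < |w − 6| < delta then both bounds hold and |w^2 − 36| ≤ 13|w − 6| < 13·(eps/13) = eps.

delta = min(1, eps/13)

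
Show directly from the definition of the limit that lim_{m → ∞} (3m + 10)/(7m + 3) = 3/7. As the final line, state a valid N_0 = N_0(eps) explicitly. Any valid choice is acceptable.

N_0 = (61/49)/eps

Suppose eps > 0. For m ≥ 1, |(3m + 10)/(7m + 3) − (3/7)| = |61|/(7(7m + 3)) = 61/(7(7m + 3)).
Since 7m + 3 ≥ 7m for m ≥ 1, this is ≤ 61/(7·7m) = (61/49)/m.
So |(3m + 10)/(7m + 3) − (3/7)| < eps whenever m > (61/49)/eps.
Take N_0 = (61/49)/eps. If m > N_0 then |(3m + 10)/(7m + 3) − (3/7)| ≤ (61/49)/m < eps.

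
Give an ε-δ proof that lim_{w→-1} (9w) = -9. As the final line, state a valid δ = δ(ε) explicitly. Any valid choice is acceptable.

Let ε > 0. We need δ > 0 so that 0 < |w + 1| < δ implies |(9w) + 9| < ε.
Since (9w) + 9 = 9(w + 1), we have |(9w) + 9| = 9|w + 1|.
So 9|w + 1| < ε exactly when |w + 1| < ε/9.
Take δ = ε/9. If 0 < |w + 1| < δ then |(9w) + 9| = 9|w + 1| < 9·(ε/9) = ε.

δ = ε/9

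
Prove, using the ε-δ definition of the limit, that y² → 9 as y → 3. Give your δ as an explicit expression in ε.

δ = min(1, ε/7)

Let ε > 0. We seek δ > 0 with 0 < |y − 3| < δ ⇒ |y² − 9| < ε.
Factor: y² − 9 = (y − 3)(y + 3), so |y² − 9| = |y − 3|·|y + 3|.
Impose δ ≤ 1 so that |y| < 4; then |y + 3| ≤ 7.
Hence |y² − 9| ≤ 7|y − 3|, which is < ε once |y − 3| < ε/7.
Take δ = min(1, ε/7). If 0 < |y − 3| < δ then both bounds hold and |y² − 9| ≤ 7|y − 3| < 7·(ε/7) = ε.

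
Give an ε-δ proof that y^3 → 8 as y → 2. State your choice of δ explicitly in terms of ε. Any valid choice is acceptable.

δ = min(1, ε/19)

Fix ε > 0. We seek δ > 0 with 0 < |y − 2| < δ ⇒ |y^3 − 8| < ε.
Factor: y^3 − 8 = (y − 2)(y^2 + 2y + 4), so |y^3 − 8| = |y − 2|·|y^2 + 2y + 4|.
Impose δ ≤ 1 so that |y| < 3; then |y^2 + 2y + 4| ≤ 19.
Hence |y^3 − 8| ≤ 19|y − 2|, which is < ε once |y − 2| < ε/19.
Take δ = min(1, ε/19). If 0 < |y − 2| < δ then both bounds hold and |y^3 − 8| ≤ 19|y − 2| < 19·(ε/19) = ε.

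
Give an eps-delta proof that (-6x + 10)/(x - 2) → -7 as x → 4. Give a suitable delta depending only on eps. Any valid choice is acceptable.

delta = min(1, eps)

Fix eps > 0. We want delta > 0 with 0 < |x − 4| < delta ⇒ |(-6x + 10)/(x - 2) + 7| < eps.
Combining over a common denominator, (-6x + 10)/(x - 2) + 7 = [(-6x + 10)·2 − (-14)·(x - 2)] / [2·(x - 2)] = 2(x − 4) / (2(x - 2)).
So |(-6x + 10)/(x - 2) + 7| = 2|x − 4| / (2·|x − 2|).
Require delta ≤ 1, so |x − 2| ≥ |2| − |x − 4| > 2 − 1 = 1.
Hence |(-6x + 10)/(x - 2) + 7| < 2|x − 4|/(2·1) = |x − 4|, which is < eps once |x − 4| < eps.
Take delta = min(1, eps). Then 0 < |x − 4| < delta forces both bounds, so |(-6x + 10)/(x - 2) + 7| < eps.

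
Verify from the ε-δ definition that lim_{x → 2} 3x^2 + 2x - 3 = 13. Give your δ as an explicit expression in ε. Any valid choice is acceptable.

δ = min(1, ε/17)

Fix ε > 0. We want δ > 0 such that 0 < |x − 2| < δ implies |(3x^2 + 2x - 3) − 13| < ε.
(3x^2 + 2x - 3) − 13 = 3x^2 + 2x - 16 = (x − 2)(3x + 8).
So |(3x^2 + 2x - 3) − 13| = |x − 2|·|3x + 8|.
Assume first that |x − 2| < 1, so |x| < 3. Then |3x + 8| ≤ 3·3 + 8 = 17.
Hence |(3x^2 + 2x - 3) − 13| ≤ 17|x − 2| < ε provided |x − 2| < ε/17.
Take δ = min(1, ε/17). Then 0 < |x − 2| < δ gives both |x − 2| < 1 and |x − 2| < ε/17, so |(3x^2 + 2x - 3) − 13| < ε.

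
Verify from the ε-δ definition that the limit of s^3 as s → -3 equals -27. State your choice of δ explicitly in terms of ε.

Suppose ε > 0. We seek δ > 0 with 0 < |s + 3| < δ ⇒ |s^3 + 27| < ε.
Factor: s^3 + 27 = (s + 3)(s^2 - 3s + 9), so |s^3 + 27| = |s + 3|·|s^2 - 3s + 9|.
Impose δ ≤ 2 so that |s| < 5; then |s^2 - 3s + 9| ≤ 49.
Hence |s^3 + 27| ≤ 49|s + 3|, which is < ε once |s + 3| < ε/49.
Take δ = min(2, ε/49). If 0 < |s + 3| < δ then both bounds hold and |s^3 + 27| ≤ 49|s + 3| < 49·(ε/49) = ε.

δ = min(2, ε/49)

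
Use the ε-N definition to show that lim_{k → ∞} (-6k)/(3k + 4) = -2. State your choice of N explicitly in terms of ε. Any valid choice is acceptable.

Let ε > 0. For k ≥ 1, |(-6k)/(3k + 4) + 2| = |24|/(3(3k + 4)) = 24/(3(3k + 4)).
Since 3k + 4 ≥ 3k for k ≥ 1, this is ≤ 24/(3·3k) = (8/3)/k.
So |(-6k)/(3k + 4) + 2| < ε whenever k > (8/3)/ε.
Take N = (8/3)/ε. If k > N then |(-6k)/(3k + 4) + 2| ≤ (8/3)/k < ε.

N = (8/3)/ε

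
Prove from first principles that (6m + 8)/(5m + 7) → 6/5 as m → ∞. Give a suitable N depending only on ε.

Let ε > 0 be given. For m ≥ 1, |(6m + 8)/(5m + 7) − (6/5)| = |-2|/(5(5m + 7)) = 2/(5(5m + 7)).
Since 5m + 7 ≥ 5m for m ≥ 1, this is ≤ 2/(5·5m) = (2/25)/m.
So |(6m + 8)/(5m + 7) − (6/5)| < ε whenever m > (2/25)/ε.
Take N = (2/25)/ε. If m > N then |(6m + 8)/(5m + 7) − (6/5)| ≤ (2/25)/m < ε.

N = (2/25)/ε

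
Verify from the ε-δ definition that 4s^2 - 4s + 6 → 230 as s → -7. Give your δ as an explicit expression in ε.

δ = min(1, ε/64)

Let ε > 0 be given. We want δ > 0 such that 0 < |s + 7| < δ implies |(4s^2 - 4s + 6) − 230| < ε.
(4s^2 - 4s + 6) − 230 = 4s^2 - 4s - 224 = (s + 7)(4s - 32).
So |(4s^2 - 4s + 6) − 230| = |s + 7|·|4s - 32|.
Require δ ≤ 1. Then |s + 7| < 1 gives |s| < 8, and by the triangle inequality |4s - 32| ≤ 4·8 + 32 = 64.
Hence |(4s^2 - 4s + 6) − 230| ≤ 64|s + 7| < ε provided |s + 7| < ε/64.
Take δ = min(1, ε/64). Then 0 < |s + 7| < δ gives both |s + 7| < 1 and |s + 7| < ε/64, so |(4s^2 - 4s + 6) − 230| < ε.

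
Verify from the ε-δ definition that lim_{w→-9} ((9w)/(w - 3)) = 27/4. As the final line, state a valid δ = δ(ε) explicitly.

Fix ε > 0. We want δ > 0 with 0 < |w + 9| < δ ⇒ |(9w)/(w - 3) − (27/4)| < ε.
Combining over a common denominator, (9w)/(w - 3) − (27/4) = [(9w)·(-12) − (-81)·(w - 3)] / [(-12)·(w - 3)] = -27(w + 9) / ((-12)(w - 3)).
So |(9w)/(w - 3) − (27/4)| = 27|w + 9| / (12·|w − 3|).
Restrict δ ≤ 6. Then |w + 9| < 6 gives |w − 3| = |(w + 9) + (-12)| ≥ 12 − 6 = 6.
Hence |(9w)/(w - 3) − (27/4)| < 27|w + 9|/(12·6) = (3/8)|w + 9|, which is < ε once |w + 9| < (8/3)ε.
Take δ = min(6, (8/3)ε). Then 0 < |w + 9| < δ forces both bounds, so |(9w)/(w - 3) − (27/4)| < ε.

δ = min(6, (8/3)ε)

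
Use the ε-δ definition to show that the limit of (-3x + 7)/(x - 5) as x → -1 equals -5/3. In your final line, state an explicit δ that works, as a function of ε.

Fix ε > 0. We want δ > 0 with 0 < |x + 1| < δ ⇒ |(-3x + 7)/(x - 5) + 5/3| < ε.
Combining over a common denominator, (-3x + 7)/(x - 5) + 5/3 = [(-3x + 7)·(-6) − 10·(x - 5)] / [(-6)·(x - 5)] = 8(x + 1) / ((-6)(x - 5)).
So |(-3x + 7)/(x - 5) + 5/3| = 8|x + 1| / (6·|x − 5|).
Require δ ≤ 3, so |x − 5| ≥ |-6| − |x + 1| > 6 − 3 = 3.
Hence |(-3x + 7)/(x - 5) + 5/3| < 8|x + 1|/(6·3) = (4/9)|x + 1|, which is < ε once |x + 1| < (9/4)ε.
Take δ = min(3, (9/4)ε). Then 0 < |x + 1| < δ forces both bounds, so |(-3x + 7)/(x - 5) + 5/3| < ε.

δ = min(3, (9/4)ε)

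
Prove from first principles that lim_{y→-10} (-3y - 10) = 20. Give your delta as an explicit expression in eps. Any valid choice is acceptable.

Let eps > 0 be given. We need delta > 0 so that 0 < |y + 10| < delta implies |(-3y - 10) − 20| < eps.
|(-3y - 10) − 20| = |-3y - 30| = 3|y + 10|.
Thus it suffices that |y + 10| < eps/3.
Choosing delta = eps/3 gives |(-3y - 10) − 20| = 3|y + 10| < eps whenever |y + 10| < delta.

delta = eps/3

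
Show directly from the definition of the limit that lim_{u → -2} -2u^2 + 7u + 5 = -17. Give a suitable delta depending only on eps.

Fix eps > 0. We want delta > 0 such that 0 < |u + 2| < delta implies |(-2u^2 + 7u + 5) + 17| < eps.
(-2u^2 + 7u + 5) + 17 = -2u^2 + 7u + 22 = (u + 2)(-2u + 11).
So |(-2u^2 + 7u + 5) + 17| = |u + 2|·|-2u + 11|.
Assume first that |u + 2| < 1, so |u| < 3. Then |-2u + 11| ≤ 2·3 + 11 = 17.
Hence |(-2u^2 + 7u + 5) + 17| ≤ 17|u + 2| < eps provided |u + 2| < eps/17.
Choosing delta = min(1, eps/17) ensures both conditions, hence |(-2u^2 + 7u + 5) + 17| < eps.

delta = min(1, eps/17)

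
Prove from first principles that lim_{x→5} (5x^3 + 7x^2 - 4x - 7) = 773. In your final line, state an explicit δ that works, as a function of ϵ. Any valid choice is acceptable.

δ = min(1, ϵ/528)

Fix ϵ > 0. We want δ > 0 such that 0 < |x − 5| < δ implies |(5x^3 + 7x^2 - 4x - 7) − 773| < ϵ.
(5x^3 + 7x^2 - 4x - 7) − 773 = 5x^3 + 7x^2 - 4x - 780 = (x − 5)(5x^2 + 32x + 156).
So |(5x^3 + 7x^2 - 4x - 7) − 773| = |x − 5|·|5x^2 + 32x + 156|.
Assume first that |x − 5| < 1, so |x| < 6. Then |5x^2 + 32x + 156| ≤ 5·6^2 + 32·6 + 156 = 528.
Hence |(5x^3 + 7x^2 - 4x - 7) − 773| ≤ 528|x − 5| < ϵ provided |x − 5| < ϵ/528.
Choosing δ = min(1, ϵ/528) ensures both conditions, hence |(5x^3 + 7x^2 - 4x - 7) − 773| < ϵ.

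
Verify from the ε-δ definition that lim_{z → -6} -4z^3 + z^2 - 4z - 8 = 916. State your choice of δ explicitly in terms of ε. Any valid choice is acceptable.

Let ε > 0 be given. We want δ > 0 such that 0 < |z + 6| < δ implies |(-4z^3 + z^2 - 4z - 8) − 916| < ε.
(-4z^3 + z^2 - 4z - 8) − 916 = -4z^3 + z^2 - 4z - 924 = (z + 6)(-4z^2 + 25z - 154).
So |(-4z^3 + z^2 - 4z - 8) − 916| = |z + 6|·|-4z^2 + 25z - 154|.
Require δ ≤ 1. Then |z + 6| < 1 gives |z| < 7, and by the triangle inequality |-4z^2 + 25z - 154| ≤ 4·7^2 + 25·7 + 154 = 525.
Hence |(-4z^3 + z^2 - 4z - 8) − 916| ≤ 525|z + 6| < ε provided |z + 6| < ε/525.
Choosing δ = min(1, ε/525) ensures both conditions, hence |(-4z^3 + z^2 - 4z - 8) − 916| < ε.

δ = min(1, ε/525)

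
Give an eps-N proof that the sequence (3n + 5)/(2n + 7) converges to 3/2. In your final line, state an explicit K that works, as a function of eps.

K = (11/4)/eps

Let eps > 0 be given. For n ≥ 1, |(3n + 5)/(2n + 7) − (3/2)| = |-11|/(2(2n + 7)) = 11/(2(2n + 7)).
Since 2n + 7 ≥ 2n for n ≥ 1, this is ≤ 11/(2·2n) = (11/4)/n.
So |(3n + 5)/(2n + 7) − (3/2)| < eps whenever n > (11/4)/eps.
Take K = (11/4)/eps. If n > K then |(3n + 5)/(2n + 7) − (3/2)| ≤ (11/4)/n < eps.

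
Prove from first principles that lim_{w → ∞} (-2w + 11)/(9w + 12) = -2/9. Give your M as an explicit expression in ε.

Suppose ε > 0. We seek M > 0 such that w > M implies |(-2w + 11)/(9w + 12) + 2/9| < ε.
(-2w + 11)/(9w + 12) + 2/9 = (9(-2w + 11) − (-2)(9w + 12)) / (9(9w + 12)) = 123/(9(9w + 12)).
For w > 0 we have 9w + 12 > 9w, so |(-2w + 11)/(9w + 12) + 2/9| = 123/(9(9w + 12)) < 123/(9·9w) = (41/27)/w.
Thus |(-2w + 11)/(9w + 12) + 2/9| < ε whenever w > (41/27)/ε.
Take M = (41/27)/ε. If w > M then |(-2w + 11)/(9w + 12) + 2/9| < (41/27)/w < ε.

M = (41/27)/ε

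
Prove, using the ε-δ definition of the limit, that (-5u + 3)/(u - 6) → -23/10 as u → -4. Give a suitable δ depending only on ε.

δ = min(5, (50/27)ε)

Let ε > 0 be given. We want δ > 0 with 0 < |u + 4| < δ ⇒ |(-5u + 3)/(u - 6) + 23/10| < ε.
Combining over a common denominator, (-5u + 3)/(u - 6) + 23/10 = [(-5u + 3)·(-10) − 23·(u - 6)] / [(-10)·(u - 6)] = 27(u + 4) / ((-10)(u - 6)).
So |(-5u + 3)/(u - 6) + 23/10| = 27|u + 4| / (10·|u − 6|).
Restrict δ ≤ 5. Then |u + 4| < 5 gives |u − 6| = |(u + 4) + (-10)| ≥ 10 − 5 = 5.
Hence |(-5u + 3)/(u - 6) + 23/10| < 27|u + 4|/(10·5) = (27/50)|u + 4|, which is < ε once |u + 4| < (50/27)ε.
Take δ = min(5, (50/27)ε). Then 0 < |u + 4| < δ forces both bounds, so |(-5u + 3)/(u - 6) + 23/10| < ε.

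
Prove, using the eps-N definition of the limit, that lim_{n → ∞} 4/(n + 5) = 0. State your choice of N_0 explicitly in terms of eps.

Suppose eps > 0. For n ≥ 1, |4/(n + 5) − 0| = 4/(n + 5) ≤ 4/n.
We need 4/n < eps, i.e. n > 4/eps.
Take N_0 = 4/eps. If n > N_0 then |4/(n + 5)| ≤ 4/n < eps.

N_0 = 4/eps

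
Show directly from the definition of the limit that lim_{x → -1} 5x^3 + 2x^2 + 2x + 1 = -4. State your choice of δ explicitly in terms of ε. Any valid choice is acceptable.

Let ε > 0 be given. We want δ > 0 such that 0 < |x + 1| < δ implies |(5x^3 + 2x^2 + 2x + 1) + 4| < ε.
(5x^3 + 2x^2 + 2x + 1) + 4 = 5x^3 + 2x^2 + 2x + 5 = (x + 1)(5x^2 - 3x + 5).
So |(5x^3 + 2x^2 + 2x + 1) + 4| = |x + 1|·|5x^2 - 3x + 5|.
Require δ ≤ 1. Then |x + 1| < 1 gives |x| < 2, and by the triangle inequality |5x^2 - 3x + 5| ≤ 5·2^2 + 3·2 + 5 = 31.
Hence |(5x^3 + 2x^2 + 2x + 1) + 4| ≤ 31|x + 1| < ε provided |x + 1| < ε/31.
Choosing δ = min(1, ε/31) ensures both conditions, hence |(5x^3 + 2x^2 + 2x + 1) + 4| < ε.

δ = min(1, ε/31)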